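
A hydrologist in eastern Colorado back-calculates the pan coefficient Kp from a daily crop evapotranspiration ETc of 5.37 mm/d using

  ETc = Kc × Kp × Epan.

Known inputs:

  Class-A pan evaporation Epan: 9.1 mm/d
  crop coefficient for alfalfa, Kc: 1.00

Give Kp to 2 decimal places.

ETc = Kc × Kp × Epan  ⇒  Kp = ETc / (Kc × Epan)
Kp = 5.37 / (1.00 × 9.1) = 5.37 / 9.100 = 0.5901

0.59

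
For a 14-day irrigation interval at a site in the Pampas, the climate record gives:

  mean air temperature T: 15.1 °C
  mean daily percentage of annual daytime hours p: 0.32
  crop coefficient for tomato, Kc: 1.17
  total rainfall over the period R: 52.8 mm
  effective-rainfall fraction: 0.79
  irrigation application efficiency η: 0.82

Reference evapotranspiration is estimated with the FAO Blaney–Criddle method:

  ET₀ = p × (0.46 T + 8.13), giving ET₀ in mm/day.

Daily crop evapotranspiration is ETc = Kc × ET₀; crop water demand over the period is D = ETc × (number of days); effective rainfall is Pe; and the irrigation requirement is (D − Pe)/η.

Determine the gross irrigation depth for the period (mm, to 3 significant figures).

45.5 mm

ET₀ = 0.32 × (0.46 × 15.1 + 8.13) = 0.32 × 15.076 = 4.8243 mm/d
ETc = Kc × ET₀ = 1.17 × 4.8243 = 5.6444 mm/d
Crop demand D = ETc × 14 d = 5.6444 × 14 = 79.022 mm
Pe = 0.79 × 52.8 = 41.712 mm
D − Pe = 79.022 − 41.712 = 37.310 mm
Gross irrigation = 37.310 / 0.82 = 45.500 mm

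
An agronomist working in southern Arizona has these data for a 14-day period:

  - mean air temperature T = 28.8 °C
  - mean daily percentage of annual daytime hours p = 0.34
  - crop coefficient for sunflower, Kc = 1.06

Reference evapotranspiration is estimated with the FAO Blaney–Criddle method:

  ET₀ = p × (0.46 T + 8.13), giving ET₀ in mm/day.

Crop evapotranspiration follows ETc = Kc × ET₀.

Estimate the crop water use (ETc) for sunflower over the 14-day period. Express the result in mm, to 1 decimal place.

ET₀ = 0.34 × (0.46 × 28.8 + 8.13) = 0.34 × 21.378 = 7.2685 mm/d
ETc = Kc × ET₀ = 1.06 × 7.2685 = 7.7046 mm/d
Over 14 days: 7.7046 × 14 = 107.864 mm

107.9 mm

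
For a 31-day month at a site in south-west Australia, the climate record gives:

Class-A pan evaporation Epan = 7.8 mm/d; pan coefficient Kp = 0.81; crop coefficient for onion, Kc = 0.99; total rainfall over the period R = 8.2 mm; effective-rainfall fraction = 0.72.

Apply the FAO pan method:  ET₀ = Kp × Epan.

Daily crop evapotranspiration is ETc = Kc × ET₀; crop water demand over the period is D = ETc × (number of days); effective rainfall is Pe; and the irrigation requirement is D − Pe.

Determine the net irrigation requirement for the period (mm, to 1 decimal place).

188.0 mm

ET₀ = 0.81 × 7.8 = 6.3180 mm/d
ETc = Kc × ET₀ = 0.99 × 6.3180 = 6.2548 mm/d
Crop demand D = ETc × 31 d = 6.2548 × 31 = 193.899 mm
Pe = 0.72 × 8.2 = 5.904 mm
D − Pe = 193.899 − 5.904 = 187.995 mm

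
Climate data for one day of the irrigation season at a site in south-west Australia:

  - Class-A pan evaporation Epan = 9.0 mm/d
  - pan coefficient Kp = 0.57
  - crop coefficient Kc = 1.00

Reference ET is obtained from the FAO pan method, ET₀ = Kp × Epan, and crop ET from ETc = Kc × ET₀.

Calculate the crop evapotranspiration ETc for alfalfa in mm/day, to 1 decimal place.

ET₀ = 0.57 × 9.0 = 5.1300 mm/d
ETc = Kc × ET₀ = 1.00 × 5.1300 = 5.1300 mm/d

5.1 mm/day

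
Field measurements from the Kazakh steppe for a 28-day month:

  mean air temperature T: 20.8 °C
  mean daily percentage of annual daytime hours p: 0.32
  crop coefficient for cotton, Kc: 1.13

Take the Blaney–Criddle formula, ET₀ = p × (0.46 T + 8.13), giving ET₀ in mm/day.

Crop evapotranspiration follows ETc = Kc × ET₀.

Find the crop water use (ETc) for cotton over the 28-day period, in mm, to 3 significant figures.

ET₀ = 0.32 × (0.46 × 20.8 + 8.13) = 0.32 × 17.698 = 5.6634 mm/d
ETc = Kc × ET₀ = 1.13 × 5.6634 = 6.3996 mm/d
Over 28 days: 6.3996 × 28 = 179.189 mm

179 mm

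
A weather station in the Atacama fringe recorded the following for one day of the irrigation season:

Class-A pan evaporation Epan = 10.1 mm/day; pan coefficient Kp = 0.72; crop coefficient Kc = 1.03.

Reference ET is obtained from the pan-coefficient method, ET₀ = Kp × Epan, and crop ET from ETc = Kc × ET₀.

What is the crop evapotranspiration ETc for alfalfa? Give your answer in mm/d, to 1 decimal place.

7.5 mm/d

ET₀ = 0.72 × 10.1 = 7.2720 mm/d
ETc = Kc × ET₀ = 1.03 × 7.2720 = 7.4902 mm/d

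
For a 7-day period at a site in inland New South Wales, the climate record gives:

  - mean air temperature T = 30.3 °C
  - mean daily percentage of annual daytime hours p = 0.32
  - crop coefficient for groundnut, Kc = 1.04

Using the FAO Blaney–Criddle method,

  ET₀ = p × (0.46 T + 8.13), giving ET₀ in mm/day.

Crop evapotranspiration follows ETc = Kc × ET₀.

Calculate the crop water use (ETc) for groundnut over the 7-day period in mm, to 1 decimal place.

51.4 mm

ET₀ = 0.32 × (0.46 × 30.3 + 8.13) = 0.32 × 22.068 = 7.0618 mm/d
ETc = Kc × ET₀ = 1.04 × 7.0618 = 7.3443 mm/d
Over 7 days: 7.3443 × 7 = 51.410 mm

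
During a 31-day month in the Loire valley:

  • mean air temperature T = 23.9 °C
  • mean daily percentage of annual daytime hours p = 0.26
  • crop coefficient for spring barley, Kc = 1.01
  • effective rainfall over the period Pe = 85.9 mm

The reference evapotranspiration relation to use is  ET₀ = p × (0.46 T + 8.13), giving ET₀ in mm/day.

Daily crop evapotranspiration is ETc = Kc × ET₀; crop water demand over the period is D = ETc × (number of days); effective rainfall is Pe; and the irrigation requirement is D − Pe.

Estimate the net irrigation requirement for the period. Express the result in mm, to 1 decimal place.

ET₀ = 0.26 × (0.46 × 23.9 + 8.13) = 0.26 × 19.124 = 4.9722 mm/d
ETc = Kc × ET₀ = 1.01 × 4.9722 = 5.0219 mm/d
Crop demand D = ETc × 31 d = 5.0219 × 31 = 155.679 mm
D − Pe = 155.679 − 85.9 = 69.779 mm

69.8 mm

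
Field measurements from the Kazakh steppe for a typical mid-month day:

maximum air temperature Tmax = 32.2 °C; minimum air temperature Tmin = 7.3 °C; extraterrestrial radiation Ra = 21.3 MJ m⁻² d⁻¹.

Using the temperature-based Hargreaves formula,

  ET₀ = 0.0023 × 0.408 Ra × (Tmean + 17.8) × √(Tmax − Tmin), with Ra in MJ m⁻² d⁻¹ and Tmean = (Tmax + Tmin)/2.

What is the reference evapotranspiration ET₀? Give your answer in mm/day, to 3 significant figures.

Tmean = (32.2 + 7.3)/2 = 19.75 °C
0.408 Ra = 0.408 × 21.3 = 8.6904 mm/d equivalent
ET₀ = 0.0023 × 8.6904 × (19.75 + 17.8) × √24.9 = 0.0023 × 8.6904 × 37.55 × 4.9900 = 3.7452 mm/d

3.75 mm/day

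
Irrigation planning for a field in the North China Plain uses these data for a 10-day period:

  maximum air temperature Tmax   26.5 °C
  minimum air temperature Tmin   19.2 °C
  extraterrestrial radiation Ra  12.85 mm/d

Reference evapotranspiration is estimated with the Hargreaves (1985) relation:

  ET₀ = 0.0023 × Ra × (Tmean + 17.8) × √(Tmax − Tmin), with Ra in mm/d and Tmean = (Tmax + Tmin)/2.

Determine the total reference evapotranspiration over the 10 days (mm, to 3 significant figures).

32.5 mm

Tmean = (26.5 + 19.2)/2 = 22.85 °C
ET₀ = 0.0023 × 12.85 × (22.85 + 17.8) × √7.3 = 0.0023 × 12.85 × 40.65 × 2.7019 = 3.2461 mm/d
Over 10 days: 3.2461 × 10 = 32.461 mm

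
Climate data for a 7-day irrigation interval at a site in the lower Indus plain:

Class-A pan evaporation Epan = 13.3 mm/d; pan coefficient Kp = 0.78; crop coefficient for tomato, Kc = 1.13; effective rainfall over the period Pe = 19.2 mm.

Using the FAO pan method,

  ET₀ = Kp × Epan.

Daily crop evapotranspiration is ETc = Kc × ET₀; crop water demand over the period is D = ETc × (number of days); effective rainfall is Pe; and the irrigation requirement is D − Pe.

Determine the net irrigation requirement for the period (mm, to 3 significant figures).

62.9 mm

ET₀ = 0.78 × 13.3 = 10.3740 mm/d
ETc = Kc × ET₀ = 1.13 × 10.3740 = 11.7226 mm/d
Crop demand D = ETc × 7 d = 11.7226 × 7 = 82.058 mm
D − Pe = 82.058 − 19.2 = 62.858 mm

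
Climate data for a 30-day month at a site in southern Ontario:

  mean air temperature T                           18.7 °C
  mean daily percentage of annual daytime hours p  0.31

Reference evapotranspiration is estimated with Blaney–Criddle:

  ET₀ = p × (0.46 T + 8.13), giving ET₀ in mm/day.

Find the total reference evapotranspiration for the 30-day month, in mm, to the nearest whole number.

ET₀ = 0.31 × (0.46 × 18.7 + 8.13) = 0.31 × 16.732 = 5.1869 mm/d
Monthly total = 5.1869 × 30 = 155.607 mm

156 mm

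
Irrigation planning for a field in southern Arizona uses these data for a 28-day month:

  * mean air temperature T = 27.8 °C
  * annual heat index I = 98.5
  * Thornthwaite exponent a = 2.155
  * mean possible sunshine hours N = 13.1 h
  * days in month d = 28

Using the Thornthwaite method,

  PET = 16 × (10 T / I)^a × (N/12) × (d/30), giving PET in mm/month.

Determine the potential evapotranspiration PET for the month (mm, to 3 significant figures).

10T/I = 10 × 27.8 / 98.5 = 2.8223
(10T/I)^a = 2.8223^2.155 = 9.3551
Uncorrected PET = 16 × 9.3551 = 149.682 mm
Correction = (N/12)(d/30) = (13.1/12)(28/30) = 1.0189
PET = 149.682 × 1.0189 = 152.511 mm/month

153 mm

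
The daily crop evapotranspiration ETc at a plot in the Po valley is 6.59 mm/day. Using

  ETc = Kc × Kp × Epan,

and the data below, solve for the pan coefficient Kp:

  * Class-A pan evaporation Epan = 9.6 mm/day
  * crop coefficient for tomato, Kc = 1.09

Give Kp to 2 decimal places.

0.63

ETc = Kc × Kp × Epan  ⇒  Kp = ETc / (Kc × Epan)
Kp = 6.59 / (1.09 × 9.6) = 6.59 / 10.464 = 0.6298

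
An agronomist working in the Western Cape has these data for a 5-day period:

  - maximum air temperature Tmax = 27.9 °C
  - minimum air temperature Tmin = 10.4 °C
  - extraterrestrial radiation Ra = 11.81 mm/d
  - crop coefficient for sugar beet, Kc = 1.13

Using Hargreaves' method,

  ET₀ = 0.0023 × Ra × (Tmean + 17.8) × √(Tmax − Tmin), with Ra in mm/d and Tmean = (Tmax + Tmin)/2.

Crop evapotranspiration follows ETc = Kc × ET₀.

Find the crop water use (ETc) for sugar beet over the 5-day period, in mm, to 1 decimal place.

Tmean = (27.9 + 10.4)/2 = 19.15 °C
ET₀ = 0.0023 × 11.81 × (19.15 + 17.8) × √17.5 = 0.0023 × 11.81 × 36.95 × 4.1833 = 4.1987 mm/d
ETc = Kc × ET₀ = 1.13 × 4.1987 = 4.7445 mm/d
Over 5 days: 4.7445 × 5 = 23.723 mm

23.7 mm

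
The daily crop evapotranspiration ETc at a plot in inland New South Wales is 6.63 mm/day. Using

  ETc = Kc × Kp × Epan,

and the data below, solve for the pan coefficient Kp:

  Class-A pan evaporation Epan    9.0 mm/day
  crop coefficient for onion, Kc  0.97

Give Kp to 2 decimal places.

ETc = Kc × Kp × Epan  ⇒  Kp = ETc / (Kc × Epan)
Kp = 6.63 / (0.97 × 9.0) = 6.63 / 8.730 = 0.7595

0.76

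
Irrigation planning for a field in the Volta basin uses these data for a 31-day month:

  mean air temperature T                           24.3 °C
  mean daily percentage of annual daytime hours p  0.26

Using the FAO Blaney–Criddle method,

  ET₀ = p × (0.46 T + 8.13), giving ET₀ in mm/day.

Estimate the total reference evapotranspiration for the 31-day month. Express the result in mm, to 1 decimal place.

155.6 mm

ET₀ = 0.26 × (0.46 × 24.3 + 8.13) = 0.26 × 19.308 = 5.0201 mm/d
Monthly total = 5.0201 × 31 = 155.623 mm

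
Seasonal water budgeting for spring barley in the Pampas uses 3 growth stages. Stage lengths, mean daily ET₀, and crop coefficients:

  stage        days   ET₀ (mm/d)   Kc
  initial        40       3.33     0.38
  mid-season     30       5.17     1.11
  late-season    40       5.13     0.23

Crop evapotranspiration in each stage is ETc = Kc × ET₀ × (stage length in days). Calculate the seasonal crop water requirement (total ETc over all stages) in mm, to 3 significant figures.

initial: 0.38 × 3.33 × 40 = 50.62 mm
mid-season: 1.11 × 5.17 × 30 = 172.16 mm
late-season: 0.23 × 5.13 × 40 = 47.20 mm
Seasonal total = 269.98 mm

270 mm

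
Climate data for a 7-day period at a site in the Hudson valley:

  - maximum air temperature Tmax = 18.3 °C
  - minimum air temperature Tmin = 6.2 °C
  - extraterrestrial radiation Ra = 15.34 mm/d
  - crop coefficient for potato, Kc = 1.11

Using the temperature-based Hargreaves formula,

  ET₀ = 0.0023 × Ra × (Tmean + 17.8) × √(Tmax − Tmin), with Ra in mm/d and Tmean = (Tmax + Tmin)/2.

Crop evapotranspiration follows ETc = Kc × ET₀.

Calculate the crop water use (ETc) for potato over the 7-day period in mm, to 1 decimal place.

28.7 mm

Tmean = (18.3 + 6.2)/2 = 12.25 °C
ET₀ = 0.0023 × 15.34 × (12.25 + 17.8) × √12.1 = 0.0023 × 15.34 × 30.05 × 3.4785 = 3.6880 mm/d
ETc = Kc × ET₀ = 1.11 × 3.6880 = 4.0937 mm/d
Over 7 days: 4.0937 × 7 = 28.656 mm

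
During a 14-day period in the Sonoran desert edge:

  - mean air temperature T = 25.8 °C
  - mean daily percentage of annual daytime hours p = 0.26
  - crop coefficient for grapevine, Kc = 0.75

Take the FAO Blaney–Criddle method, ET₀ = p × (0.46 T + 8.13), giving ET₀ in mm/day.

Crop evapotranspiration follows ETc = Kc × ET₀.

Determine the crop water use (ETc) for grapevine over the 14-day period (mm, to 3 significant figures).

54.6 mm

ET₀ = 0.26 × (0.46 × 25.8 + 8.13) = 0.26 × 19.998 = 5.1995 mm/d
ETc = Kc × ET₀ = 0.75 × 5.1995 = 3.8996 mm/d
Over 14 days: 3.8996 × 14 = 54.594 mm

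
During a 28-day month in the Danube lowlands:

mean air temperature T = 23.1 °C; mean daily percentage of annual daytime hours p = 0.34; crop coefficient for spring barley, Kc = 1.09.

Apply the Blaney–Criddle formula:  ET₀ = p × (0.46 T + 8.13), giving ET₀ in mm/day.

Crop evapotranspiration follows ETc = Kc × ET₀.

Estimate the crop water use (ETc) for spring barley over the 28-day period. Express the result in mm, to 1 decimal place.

ET₀ = 0.34 × (0.46 × 23.1 + 8.13) = 0.34 × 18.756 = 6.3770 mm/d
ETc = Kc × ET₀ = 1.09 × 6.3770 = 6.9509 mm/d
Over 28 days: 6.9509 × 28 = 194.625 mm

194.6 mm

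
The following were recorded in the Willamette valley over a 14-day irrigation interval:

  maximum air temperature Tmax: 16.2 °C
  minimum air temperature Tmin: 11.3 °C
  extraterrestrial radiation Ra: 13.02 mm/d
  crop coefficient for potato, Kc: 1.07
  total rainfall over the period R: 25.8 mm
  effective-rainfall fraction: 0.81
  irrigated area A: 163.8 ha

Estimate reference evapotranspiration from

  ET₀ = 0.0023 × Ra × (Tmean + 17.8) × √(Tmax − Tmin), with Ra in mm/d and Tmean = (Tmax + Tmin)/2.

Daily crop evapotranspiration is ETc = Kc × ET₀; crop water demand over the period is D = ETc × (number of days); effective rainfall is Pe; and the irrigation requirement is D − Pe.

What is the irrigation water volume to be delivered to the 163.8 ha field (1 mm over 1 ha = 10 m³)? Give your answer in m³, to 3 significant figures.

Tmean = (16.2 + 11.3)/2 = 13.75 °C
ET₀ = 0.0023 × 13.02 × (13.75 + 17.8) × √4.9 = 0.0023 × 13.02 × 31.55 × 2.2136 = 2.0914 mm/d
ETc = Kc × ET₀ = 1.07 × 2.0914 = 2.2378 mm/d
Crop demand D = ETc × 14 d = 2.2378 × 14 = 31.329 mm
Pe = 0.81 × 25.8 = 20.898 mm
D − Pe = 31.329 − 20.898 = 10.431 mm
Volume = 10.431 mm × 163.8 ha × 10 = 17086.0 m³

17100 m³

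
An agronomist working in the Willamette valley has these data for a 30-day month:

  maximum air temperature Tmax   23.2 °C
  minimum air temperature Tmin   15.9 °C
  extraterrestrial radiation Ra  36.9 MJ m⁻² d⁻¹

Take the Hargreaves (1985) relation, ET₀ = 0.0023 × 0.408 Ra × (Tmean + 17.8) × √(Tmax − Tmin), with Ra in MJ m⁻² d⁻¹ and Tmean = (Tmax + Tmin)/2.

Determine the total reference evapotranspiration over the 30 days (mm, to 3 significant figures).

105 mm

Tmean = (23.2 + 15.9)/2 = 19.55 °C
0.408 Ra = 0.408 × 36.9 = 15.0552 mm/d equivalent
ET₀ = 0.0023 × 15.0552 × (19.55 + 17.8) × √7.3 = 0.0023 × 15.0552 × 37.35 × 2.7019 = 3.4944 mm/d
Over 30 days: 3.4944 × 30 = 104.832 mm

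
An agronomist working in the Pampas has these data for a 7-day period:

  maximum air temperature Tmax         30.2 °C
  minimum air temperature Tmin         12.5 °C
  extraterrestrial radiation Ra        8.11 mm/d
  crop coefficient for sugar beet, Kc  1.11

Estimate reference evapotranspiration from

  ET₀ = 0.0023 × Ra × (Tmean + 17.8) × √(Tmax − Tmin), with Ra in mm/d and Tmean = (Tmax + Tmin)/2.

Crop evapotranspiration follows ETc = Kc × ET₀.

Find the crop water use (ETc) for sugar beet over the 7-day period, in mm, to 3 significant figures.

Tmean = (30.2 + 12.5)/2 = 21.35 °C
ET₀ = 0.0023 × 8.11 × (21.35 + 17.8) × √17.7 = 0.0023 × 8.11 × 39.15 × 4.2071 = 3.0723 mm/d
ETc = Kc × ET₀ = 1.11 × 3.0723 = 3.4103 mm/d
Over 7 days: 3.4103 × 7 = 23.872 mm

23.9 mm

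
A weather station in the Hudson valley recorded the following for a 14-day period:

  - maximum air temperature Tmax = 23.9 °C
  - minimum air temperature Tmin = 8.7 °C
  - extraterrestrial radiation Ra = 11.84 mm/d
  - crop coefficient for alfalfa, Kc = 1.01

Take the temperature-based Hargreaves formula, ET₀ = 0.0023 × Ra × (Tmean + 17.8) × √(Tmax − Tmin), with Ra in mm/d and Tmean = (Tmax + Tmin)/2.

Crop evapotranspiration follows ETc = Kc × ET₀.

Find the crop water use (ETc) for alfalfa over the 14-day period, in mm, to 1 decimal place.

51.2 mm

Tmean = (23.9 + 8.7)/2 = 16.30 °C
ET₀ = 0.0023 × 11.84 × (16.30 + 17.8) × √15.2 = 0.0023 × 11.84 × 34.10 × 3.8987 = 3.6204 mm/d
ETc = Kc × ET₀ = 1.01 × 3.6204 = 3.6566 mm/d
Over 14 days: 3.6566 × 14 = 51.192 mm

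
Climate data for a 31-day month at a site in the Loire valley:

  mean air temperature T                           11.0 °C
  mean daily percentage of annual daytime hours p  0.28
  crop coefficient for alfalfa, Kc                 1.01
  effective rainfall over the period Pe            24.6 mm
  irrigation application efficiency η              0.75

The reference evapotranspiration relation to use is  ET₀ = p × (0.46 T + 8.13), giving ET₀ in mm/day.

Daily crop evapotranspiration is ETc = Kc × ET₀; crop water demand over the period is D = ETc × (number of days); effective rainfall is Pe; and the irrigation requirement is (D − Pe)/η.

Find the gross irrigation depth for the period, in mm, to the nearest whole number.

121 mm

ET₀ = 0.28 × (0.46 × 11.0 + 8.13) = 0.28 × 13.190 = 3.6932 mm/d
ETc = Kc × ET₀ = 1.01 × 3.6932 = 3.7301 mm/d
Crop demand D = ETc × 31 d = 3.7301 × 31 = 115.633 mm
D − Pe = 115.633 − 24.6 = 91.033 mm
Gross irrigation = 91.033 / 0.75 = 121.377 mm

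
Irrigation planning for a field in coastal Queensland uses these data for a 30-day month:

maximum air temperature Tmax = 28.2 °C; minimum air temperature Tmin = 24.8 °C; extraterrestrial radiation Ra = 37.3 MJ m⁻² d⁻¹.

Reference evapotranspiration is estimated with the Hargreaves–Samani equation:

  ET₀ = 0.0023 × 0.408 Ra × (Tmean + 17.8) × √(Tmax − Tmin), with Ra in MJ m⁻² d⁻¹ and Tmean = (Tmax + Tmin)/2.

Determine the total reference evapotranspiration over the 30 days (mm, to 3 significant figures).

85.8 mm

Tmean = (28.2 + 24.8)/2 = 26.50 °C
0.408 Ra = 0.408 × 37.3 = 15.2184 mm/d equivalent
ET₀ = 0.0023 × 15.2184 × (26.50 + 17.8) × √3.4 = 0.0023 × 15.2184 × 44.30 × 1.8439 = 2.8592 mm/d
Over 30 days: 2.8592 × 30 = 85.776 mm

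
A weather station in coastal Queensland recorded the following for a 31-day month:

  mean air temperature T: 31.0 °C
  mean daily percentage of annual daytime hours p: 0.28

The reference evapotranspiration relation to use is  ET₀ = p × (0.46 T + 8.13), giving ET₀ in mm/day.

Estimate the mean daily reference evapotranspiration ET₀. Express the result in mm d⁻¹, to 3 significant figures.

ET₀ = 0.28 × (0.46 × 31.0 + 8.13) = 0.28 × 22.390 = 6.2692 mm/d

6.27 mm d⁻¹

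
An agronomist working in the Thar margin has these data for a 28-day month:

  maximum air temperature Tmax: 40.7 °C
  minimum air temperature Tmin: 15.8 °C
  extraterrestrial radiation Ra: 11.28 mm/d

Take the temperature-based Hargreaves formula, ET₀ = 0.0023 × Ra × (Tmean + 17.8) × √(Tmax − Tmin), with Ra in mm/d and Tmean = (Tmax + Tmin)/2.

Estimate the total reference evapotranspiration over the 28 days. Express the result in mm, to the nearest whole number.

167 mm

Tmean = (40.7 + 15.8)/2 = 28.25 °C
ET₀ = 0.0023 × 11.28 × (28.25 + 17.8) × √24.9 = 0.0023 × 11.28 × 46.05 × 4.9900 = 5.9617 mm/d
Over 28 days: 5.9617 × 28 = 166.928 mm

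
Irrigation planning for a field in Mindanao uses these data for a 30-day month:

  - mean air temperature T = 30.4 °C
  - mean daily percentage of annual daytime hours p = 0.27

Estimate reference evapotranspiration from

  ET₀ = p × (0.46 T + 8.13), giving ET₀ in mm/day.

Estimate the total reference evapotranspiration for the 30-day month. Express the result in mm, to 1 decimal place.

179.1 mm

ET₀ = 0.27 × (0.46 × 30.4 + 8.13) = 0.27 × 22.114 = 5.9708 mm/d
Monthly total = 5.9708 × 30 = 179.124 mm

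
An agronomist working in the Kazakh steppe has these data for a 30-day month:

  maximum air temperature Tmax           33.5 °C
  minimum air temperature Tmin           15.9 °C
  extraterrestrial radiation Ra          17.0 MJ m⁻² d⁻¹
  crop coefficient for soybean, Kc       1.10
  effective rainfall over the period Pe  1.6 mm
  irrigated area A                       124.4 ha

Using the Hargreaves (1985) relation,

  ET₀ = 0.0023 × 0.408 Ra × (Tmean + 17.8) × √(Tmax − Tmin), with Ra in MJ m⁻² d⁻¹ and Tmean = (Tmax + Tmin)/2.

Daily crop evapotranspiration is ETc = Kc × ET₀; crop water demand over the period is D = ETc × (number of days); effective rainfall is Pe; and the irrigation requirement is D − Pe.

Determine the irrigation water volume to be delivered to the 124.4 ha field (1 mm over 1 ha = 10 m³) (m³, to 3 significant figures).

Tmean = (33.5 + 15.9)/2 = 24.70 °C
0.408 Ra = 0.408 × 17.0 = 6.9360 mm/d equivalent
ET₀ = 0.0023 × 6.9360 × (24.70 + 17.8) × √17.6 = 0.0023 × 6.9360 × 42.50 × 4.1952 = 2.8443 mm/d
ETc = Kc × ET₀ = 1.10 × 2.8443 = 3.1287 mm/d
Crop demand D = ETc × 30 d = 3.1287 × 30 = 93.861 mm
D − Pe = 93.861 − 1.6 = 92.261 mm
Volume = 92.261 mm × 124.4 ha × 10 = 114772.7 m³

115000 m³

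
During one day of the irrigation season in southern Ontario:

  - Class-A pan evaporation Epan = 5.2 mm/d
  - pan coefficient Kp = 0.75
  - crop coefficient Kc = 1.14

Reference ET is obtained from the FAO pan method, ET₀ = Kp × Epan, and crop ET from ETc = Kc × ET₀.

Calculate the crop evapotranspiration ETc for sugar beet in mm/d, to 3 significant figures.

4.45 mm/d

ET₀ = 0.75 × 5.2 = 3.9000 mm/d
ETc = Kc × ET₀ = 1.14 × 3.9000 = 4.4460 mm/d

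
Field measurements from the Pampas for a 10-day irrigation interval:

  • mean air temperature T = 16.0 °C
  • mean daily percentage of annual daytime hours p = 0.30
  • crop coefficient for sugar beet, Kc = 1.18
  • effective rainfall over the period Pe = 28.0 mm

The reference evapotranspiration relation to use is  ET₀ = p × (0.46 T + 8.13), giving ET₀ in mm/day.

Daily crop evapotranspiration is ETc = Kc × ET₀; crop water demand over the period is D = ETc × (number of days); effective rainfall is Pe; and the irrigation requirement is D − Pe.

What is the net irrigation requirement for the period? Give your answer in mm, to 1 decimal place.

26.8 mm

ET₀ = 0.30 × (0.46 × 16.0 + 8.13) = 0.30 × 15.490 = 4.6470 mm/d
ETc = Kc × ET₀ = 1.18 × 4.6470 = 5.4835 mm/d
Crop demand D = ETc × 10 d = 5.4835 × 10 = 54.835 mm
D − Pe = 54.835 − 28.0 = 26.835 mm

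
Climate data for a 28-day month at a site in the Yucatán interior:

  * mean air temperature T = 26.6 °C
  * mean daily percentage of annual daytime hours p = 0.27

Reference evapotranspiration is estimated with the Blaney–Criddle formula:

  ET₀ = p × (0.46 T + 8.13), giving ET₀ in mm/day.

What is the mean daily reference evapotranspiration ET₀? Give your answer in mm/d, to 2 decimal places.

5.50 mm/d

ET₀ = 0.27 × (0.46 × 26.6 + 8.13) = 0.27 × 20.366 = 5.4988 mm/d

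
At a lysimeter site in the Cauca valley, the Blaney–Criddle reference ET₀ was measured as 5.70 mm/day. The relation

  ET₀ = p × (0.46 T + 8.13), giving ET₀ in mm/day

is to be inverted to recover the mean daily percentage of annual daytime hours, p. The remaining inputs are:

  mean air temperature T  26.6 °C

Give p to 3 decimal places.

0.280

p = ET₀ / (0.46 T + 8.13) = 5.70 / (0.46 × 26.6 + 8.13) = 5.70 / 20.366 = 0.2799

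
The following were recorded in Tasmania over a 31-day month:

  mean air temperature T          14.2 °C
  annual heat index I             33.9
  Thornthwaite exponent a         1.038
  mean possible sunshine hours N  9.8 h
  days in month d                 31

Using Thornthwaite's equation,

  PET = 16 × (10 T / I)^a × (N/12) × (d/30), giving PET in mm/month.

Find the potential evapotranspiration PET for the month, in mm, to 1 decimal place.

59.7 mm

10T/I = 10 × 14.2 / 33.9 = 4.1888
(10T/I)^a = 4.1888^1.038 = 4.4231
Uncorrected PET = 16 × 4.4231 = 70.770 mm
Correction = (N/12)(d/30) = (9.8/12)(31/30) = 0.8439
PET = 70.770 × 0.8439 = 59.723 mm/month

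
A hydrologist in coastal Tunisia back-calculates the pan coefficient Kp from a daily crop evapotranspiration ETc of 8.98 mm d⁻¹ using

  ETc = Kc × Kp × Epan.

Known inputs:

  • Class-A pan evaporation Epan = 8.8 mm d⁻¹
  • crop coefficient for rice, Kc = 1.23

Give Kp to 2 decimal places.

ETc = Kc × Kp × Epan  ⇒  Kp = ETc / (Kc × Epan)
Kp = 8.98 / (1.23 × 8.8) = 8.98 / 10.824 = 0.8296

0.83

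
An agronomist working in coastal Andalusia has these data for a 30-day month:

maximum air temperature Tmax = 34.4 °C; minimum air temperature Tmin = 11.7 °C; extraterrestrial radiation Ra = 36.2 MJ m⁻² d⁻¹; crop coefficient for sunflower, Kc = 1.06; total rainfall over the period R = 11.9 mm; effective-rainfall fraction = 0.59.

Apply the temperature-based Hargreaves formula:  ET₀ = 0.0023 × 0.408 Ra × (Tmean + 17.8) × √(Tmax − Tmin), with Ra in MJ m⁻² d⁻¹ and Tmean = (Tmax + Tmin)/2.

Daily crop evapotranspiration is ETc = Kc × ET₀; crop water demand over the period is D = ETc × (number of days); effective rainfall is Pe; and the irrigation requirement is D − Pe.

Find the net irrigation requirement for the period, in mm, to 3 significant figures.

Tmean = (34.4 + 11.7)/2 = 23.05 °C
0.408 Ra = 0.408 × 36.2 = 14.7696 mm/d equivalent
ET₀ = 0.0023 × 14.7696 × (23.05 + 17.8) × √22.7 = 0.0023 × 14.7696 × 40.85 × 4.7645 = 6.6116 mm/d
ETc = Kc × ET₀ = 1.06 × 6.6116 = 7.0083 mm/d
Crop demand D = ETc × 30 d = 7.0083 × 30 = 210.249 mm
Pe = 0.59 × 11.9 = 7.021 mm
D − Pe = 210.249 − 7.021 = 203.228 mm

203 mm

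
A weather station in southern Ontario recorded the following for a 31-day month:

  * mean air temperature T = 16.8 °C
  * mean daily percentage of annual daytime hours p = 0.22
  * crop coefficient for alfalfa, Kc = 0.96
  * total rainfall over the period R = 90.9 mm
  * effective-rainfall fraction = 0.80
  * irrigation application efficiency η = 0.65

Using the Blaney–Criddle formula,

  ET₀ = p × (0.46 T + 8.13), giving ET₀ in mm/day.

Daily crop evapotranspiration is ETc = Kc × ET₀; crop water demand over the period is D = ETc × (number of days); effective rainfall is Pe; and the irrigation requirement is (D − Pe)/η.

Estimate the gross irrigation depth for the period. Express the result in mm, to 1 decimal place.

ET₀ = 0.22 × (0.46 × 16.8 + 8.13) = 0.22 × 15.858 = 3.4888 mm/d
ETc = Kc × ET₀ = 0.96 × 3.4888 = 3.3492 mm/d
Crop demand D = ETc × 31 d = 3.3492 × 31 = 103.825 mm
Pe = 0.80 × 90.9 = 72.720 mm
D − Pe = 103.825 − 72.720 = 31.105 mm
Gross irrigation = 31.105 / 0.65 = 47.854 mm

47.9 mm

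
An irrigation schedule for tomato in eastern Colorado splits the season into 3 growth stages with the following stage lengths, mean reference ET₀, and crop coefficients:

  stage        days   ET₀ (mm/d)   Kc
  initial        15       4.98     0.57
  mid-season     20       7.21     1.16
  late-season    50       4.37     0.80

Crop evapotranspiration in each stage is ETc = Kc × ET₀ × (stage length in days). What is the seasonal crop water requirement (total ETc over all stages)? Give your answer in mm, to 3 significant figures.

385 mm

initial: 0.57 × 4.98 × 15 = 42.58 mm
mid-season: 1.16 × 7.21 × 20 = 167.27 mm
late-season: 0.80 × 4.37 × 50 = 174.80 mm
Seasonal total = 384.65 mm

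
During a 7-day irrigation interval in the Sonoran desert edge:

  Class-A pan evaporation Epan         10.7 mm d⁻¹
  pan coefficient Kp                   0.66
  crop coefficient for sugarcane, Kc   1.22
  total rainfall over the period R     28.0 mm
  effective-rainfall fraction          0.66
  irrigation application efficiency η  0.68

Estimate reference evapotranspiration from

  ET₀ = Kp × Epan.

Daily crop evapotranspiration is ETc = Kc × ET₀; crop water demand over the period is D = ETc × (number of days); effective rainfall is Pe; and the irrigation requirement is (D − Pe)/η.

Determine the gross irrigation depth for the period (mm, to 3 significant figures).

61.5 mm

ET₀ = 0.66 × 10.7 = 7.0620 mm/d
ETc = Kc × ET₀ = 1.22 × 7.0620 = 8.6156 mm/d
Crop demand D = ETc × 7 d = 8.6156 × 7 = 60.309 mm
Pe = 0.66 × 28.0 = 18.480 mm
D − Pe = 60.309 − 18.480 = 41.829 mm
Gross irrigation = 41.829 / 0.68 = 61.513 mm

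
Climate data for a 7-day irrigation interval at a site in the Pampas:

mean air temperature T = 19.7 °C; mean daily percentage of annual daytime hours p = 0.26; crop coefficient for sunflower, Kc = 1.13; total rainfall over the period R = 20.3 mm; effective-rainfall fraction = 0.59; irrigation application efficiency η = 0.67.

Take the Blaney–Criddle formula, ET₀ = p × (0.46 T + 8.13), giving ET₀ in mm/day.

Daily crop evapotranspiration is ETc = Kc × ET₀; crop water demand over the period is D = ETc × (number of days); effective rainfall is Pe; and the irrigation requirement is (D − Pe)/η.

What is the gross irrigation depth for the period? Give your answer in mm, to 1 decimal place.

34.9 mm

ET₀ = 0.26 × (0.46 × 19.7 + 8.13) = 0.26 × 17.192 = 4.4699 mm/d
ETc = Kc × ET₀ = 1.13 × 4.4699 = 5.0510 mm/d
Crop demand D = ETc × 7 d = 5.0510 × 7 = 35.357 mm
Pe = 0.59 × 20.3 = 11.977 mm
D − Pe = 35.357 − 11.977 = 23.380 mm
Gross irrigation = 23.380 / 0.67 = 34.896 mm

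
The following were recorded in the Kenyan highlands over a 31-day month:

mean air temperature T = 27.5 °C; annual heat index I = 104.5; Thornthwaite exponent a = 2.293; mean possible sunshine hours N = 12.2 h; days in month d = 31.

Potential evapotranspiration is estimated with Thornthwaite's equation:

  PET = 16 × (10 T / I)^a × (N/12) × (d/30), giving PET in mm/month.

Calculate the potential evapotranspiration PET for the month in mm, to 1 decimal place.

154.6 mm

10T/I = 10 × 27.5 / 104.5 = 2.6316
(10T/I)^a = 2.6316^2.293 = 9.1953
Uncorrected PET = 16 × 9.1953 = 147.125 mm
Correction = (N/12)(d/30) = (12.2/12)(31/30) = 1.0506
PET = 147.125 × 1.0506 = 154.570 mm/month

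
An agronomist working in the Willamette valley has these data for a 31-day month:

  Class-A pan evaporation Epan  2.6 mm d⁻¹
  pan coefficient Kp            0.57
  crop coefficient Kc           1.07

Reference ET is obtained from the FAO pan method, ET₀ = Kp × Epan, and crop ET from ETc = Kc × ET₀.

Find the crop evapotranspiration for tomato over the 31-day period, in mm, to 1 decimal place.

ET₀ = 0.57 × 2.6 = 1.4820 mm/d
ETc = Kc × ET₀ = 1.07 × 1.4820 = 1.5857 mm/d
Over 31 days: 1.5857 × 31 = 49.157 mm

49.2 mm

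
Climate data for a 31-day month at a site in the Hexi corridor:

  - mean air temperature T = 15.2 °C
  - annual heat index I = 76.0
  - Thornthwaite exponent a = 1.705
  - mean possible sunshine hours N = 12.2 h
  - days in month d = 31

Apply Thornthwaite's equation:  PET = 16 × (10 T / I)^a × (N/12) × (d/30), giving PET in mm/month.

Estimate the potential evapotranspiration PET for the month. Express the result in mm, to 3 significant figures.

54.8 mm

10T/I = 10 × 15.2 / 76.0 = 2.0000
(10T/I)^a = 2.0000^1.705 = 3.2603
Uncorrected PET = 16 × 3.2603 = 52.165 mm
Correction = (N/12)(d/30) = (12.2/12)(31/30) = 1.0506
PET = 52.165 × 1.0506 = 54.805 mm/month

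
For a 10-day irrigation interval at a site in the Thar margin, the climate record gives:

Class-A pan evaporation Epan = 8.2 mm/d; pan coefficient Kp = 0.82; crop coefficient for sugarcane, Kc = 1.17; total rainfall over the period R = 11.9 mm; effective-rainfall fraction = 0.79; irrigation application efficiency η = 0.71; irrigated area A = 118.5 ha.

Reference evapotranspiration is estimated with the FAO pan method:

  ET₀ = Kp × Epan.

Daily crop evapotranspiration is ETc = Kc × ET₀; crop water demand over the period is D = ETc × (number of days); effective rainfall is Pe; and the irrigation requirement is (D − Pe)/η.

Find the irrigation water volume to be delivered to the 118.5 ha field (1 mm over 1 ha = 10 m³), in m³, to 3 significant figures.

116000 m³

ET₀ = 0.82 × 8.2 = 6.7240 mm/d
ETc = Kc × ET₀ = 1.17 × 6.7240 = 7.8671 mm/d
Crop demand D = ETc × 10 d = 7.8671 × 10 = 78.671 mm
Pe = 0.79 × 11.9 = 9.401 mm
D − Pe = 78.671 − 9.401 = 69.270 mm
Gross irrigation = 69.270 / 0.71 = 97.563 mm
Volume = 97.563 mm × 118.5 ha × 10 = 115612.2 m³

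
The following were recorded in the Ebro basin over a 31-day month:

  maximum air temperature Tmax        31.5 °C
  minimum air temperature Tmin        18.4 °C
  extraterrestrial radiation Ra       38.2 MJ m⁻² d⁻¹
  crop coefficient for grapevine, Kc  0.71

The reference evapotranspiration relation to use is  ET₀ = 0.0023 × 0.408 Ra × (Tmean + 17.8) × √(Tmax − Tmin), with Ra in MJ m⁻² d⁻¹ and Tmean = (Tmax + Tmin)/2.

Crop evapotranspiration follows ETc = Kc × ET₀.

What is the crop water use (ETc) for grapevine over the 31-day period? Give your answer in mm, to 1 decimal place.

122.1 mm

Tmean = (31.5 + 18.4)/2 = 24.95 °C
0.408 Ra = 0.408 × 38.2 = 15.5856 mm/d equivalent
ET₀ = 0.0023 × 15.5856 × (24.95 + 17.8) × √13.1 = 0.0023 × 15.5856 × 42.75 × 3.6194 = 5.5466 mm/d
ETc = Kc × ET₀ = 0.71 × 5.5466 = 3.9381 mm/d
Over 31 days: 3.9381 × 31 = 122.081 mm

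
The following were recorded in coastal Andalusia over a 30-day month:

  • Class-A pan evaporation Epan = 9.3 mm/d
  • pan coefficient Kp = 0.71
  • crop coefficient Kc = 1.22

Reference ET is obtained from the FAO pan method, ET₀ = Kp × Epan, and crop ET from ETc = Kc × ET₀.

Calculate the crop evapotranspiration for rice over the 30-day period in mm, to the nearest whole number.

242 mm

ET₀ = 0.71 × 9.3 = 6.6030 mm/d
ETc = Kc × ET₀ = 1.22 × 6.6030 = 8.0557 mm/d
Over 30 days: 8.0557 × 30 = 241.671 mm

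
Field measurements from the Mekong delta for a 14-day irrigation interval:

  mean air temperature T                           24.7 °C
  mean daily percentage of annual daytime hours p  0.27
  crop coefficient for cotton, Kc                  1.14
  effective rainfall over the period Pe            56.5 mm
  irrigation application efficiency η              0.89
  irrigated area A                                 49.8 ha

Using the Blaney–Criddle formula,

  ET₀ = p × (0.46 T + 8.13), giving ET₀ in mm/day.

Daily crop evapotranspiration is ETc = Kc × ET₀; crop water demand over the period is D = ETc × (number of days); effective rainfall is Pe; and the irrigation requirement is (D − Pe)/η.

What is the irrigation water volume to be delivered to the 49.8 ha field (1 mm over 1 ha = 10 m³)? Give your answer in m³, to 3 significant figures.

15400 m³

ET₀ = 0.27 × (0.46 × 24.7 + 8.13) = 0.27 × 19.492 = 5.2628 mm/d
ETc = Kc × ET₀ = 1.14 × 5.2628 = 5.9996 mm/d
Crop demand D = ETc × 14 d = 5.9996 × 14 = 83.994 mm
D − Pe = 83.994 − 56.5 = 27.494 mm
Gross irrigation = 27.494 / 0.89 = 30.892 mm
Volume = 30.892 mm × 49.8 ha × 10 = 15384.2 m³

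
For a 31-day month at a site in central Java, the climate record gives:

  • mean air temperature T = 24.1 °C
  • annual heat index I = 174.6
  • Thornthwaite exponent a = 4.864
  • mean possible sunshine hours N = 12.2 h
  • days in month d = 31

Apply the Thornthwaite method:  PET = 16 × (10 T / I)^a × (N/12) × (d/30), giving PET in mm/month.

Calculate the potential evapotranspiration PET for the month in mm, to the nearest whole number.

10T/I = 10 × 24.1 / 174.6 = 1.3803
(10T/I)^a = 1.3803^4.864 = 4.7955
Uncorrected PET = 16 × 4.7955 = 76.728 mm
Correction = (N/12)(d/30) = (12.2/12)(31/30) = 1.0506
PET = 76.728 × 1.0506 = 80.610 mm/month

81 mm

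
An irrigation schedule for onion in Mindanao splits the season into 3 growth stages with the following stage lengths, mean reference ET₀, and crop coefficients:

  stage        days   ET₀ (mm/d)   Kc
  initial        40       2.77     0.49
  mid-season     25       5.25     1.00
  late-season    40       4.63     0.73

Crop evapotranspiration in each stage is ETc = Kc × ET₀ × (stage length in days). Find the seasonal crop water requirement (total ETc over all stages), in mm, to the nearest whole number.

initial: 0.49 × 2.77 × 40 = 54.29 mm
mid-season: 1.00 × 5.25 × 25 = 131.25 mm
late-season: 0.73 × 4.63 × 40 = 135.20 mm
Seasonal total = 320.74 mm

321 mm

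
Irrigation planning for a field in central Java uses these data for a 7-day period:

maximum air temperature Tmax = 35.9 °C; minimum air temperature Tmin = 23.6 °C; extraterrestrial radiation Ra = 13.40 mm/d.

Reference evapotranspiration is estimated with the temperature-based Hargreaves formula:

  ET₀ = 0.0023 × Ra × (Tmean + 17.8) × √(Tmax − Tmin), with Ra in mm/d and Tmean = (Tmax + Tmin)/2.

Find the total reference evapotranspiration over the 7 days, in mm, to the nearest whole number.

Tmean = (35.9 + 23.6)/2 = 29.75 °C
ET₀ = 0.0023 × 13.40 × (29.75 + 17.8) × √12.3 = 0.0023 × 13.40 × 47.55 × 3.5071 = 5.1396 mm/d
Over 7 days: 5.1396 × 7 = 35.977 mm

36 mm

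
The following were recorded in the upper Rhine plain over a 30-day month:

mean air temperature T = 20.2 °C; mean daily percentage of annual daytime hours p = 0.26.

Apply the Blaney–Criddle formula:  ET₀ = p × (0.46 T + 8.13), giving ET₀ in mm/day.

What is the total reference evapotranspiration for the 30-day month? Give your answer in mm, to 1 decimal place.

135.9 mm

ET₀ = 0.26 × (0.46 × 20.2 + 8.13) = 0.26 × 17.422 = 4.5297 mm/d
Monthly total = 4.5297 × 30 = 135.891 mm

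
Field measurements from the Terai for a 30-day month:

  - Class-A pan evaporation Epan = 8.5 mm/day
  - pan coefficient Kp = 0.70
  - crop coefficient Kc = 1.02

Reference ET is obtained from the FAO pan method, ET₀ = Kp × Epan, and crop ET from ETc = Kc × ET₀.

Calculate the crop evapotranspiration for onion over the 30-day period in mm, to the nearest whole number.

182 mm

ET₀ = 0.70 × 8.5 = 5.9500 mm/d
ETc = Kc × ET₀ = 1.02 × 5.9500 = 6.0690 mm/d
Over 30 days: 6.0690 × 30 = 182.070 mm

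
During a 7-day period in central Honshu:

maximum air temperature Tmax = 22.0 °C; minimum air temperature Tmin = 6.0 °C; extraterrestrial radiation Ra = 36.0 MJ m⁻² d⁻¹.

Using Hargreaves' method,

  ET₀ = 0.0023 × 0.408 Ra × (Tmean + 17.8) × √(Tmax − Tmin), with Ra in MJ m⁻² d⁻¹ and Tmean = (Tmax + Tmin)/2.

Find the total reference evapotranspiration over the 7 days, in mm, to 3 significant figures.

Tmean = (22.0 + 6.0)/2 = 14.00 °C
0.408 Ra = 0.408 × 36.0 = 14.6880 mm/d equivalent
ET₀ = 0.0023 × 14.6880 × (14.00 + 17.8) × √16.0 = 0.0023 × 14.6880 × 31.80 × 4.0000 = 4.2971 mm/d
Over 7 days: 4.2971 × 7 = 30.080 mm

30.1 mm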